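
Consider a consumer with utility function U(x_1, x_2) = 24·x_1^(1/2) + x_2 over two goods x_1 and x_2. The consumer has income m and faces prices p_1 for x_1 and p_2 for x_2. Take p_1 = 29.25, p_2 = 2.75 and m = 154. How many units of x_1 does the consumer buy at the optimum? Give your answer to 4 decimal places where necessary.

x_1* = 1.2728

Set MRS = p_1/p_2: 12·x_1^(−1/2) = p_1/p_2.
Solve: √x_1 = 12·p_2/p_1, so x_1*(p_1,p_2) = (12·p_2/p_1)², and x_2* = (m − p_1·x_1*)/p_2.
Plugging in: x_1* = (12·2.75/29.25)² = 1.2728.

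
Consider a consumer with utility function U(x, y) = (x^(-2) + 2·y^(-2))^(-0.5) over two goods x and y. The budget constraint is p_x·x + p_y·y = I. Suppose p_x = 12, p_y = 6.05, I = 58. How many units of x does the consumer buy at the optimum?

MRS = MU_x/MU_y = (1/2)·(y/x)^(3). Set equal to p_x/p_y.
Hence y/x = (2·p_x/p_y)^(1/(3)), i.e. raised to the 1/3 power.
With the ratio pinned down, the budget gives x* = I/(p_x + p_y·(y/x)) and y* = (y/x)·x*.
Numerically y/x = 1.583016, so x* = 58/(12 + 6.05·1.583016) = 2.688.

x* = 2.688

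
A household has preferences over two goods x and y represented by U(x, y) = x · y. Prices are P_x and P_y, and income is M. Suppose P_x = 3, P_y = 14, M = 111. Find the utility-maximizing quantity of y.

Tangency: MRS = y/x = P_x/P_y.
So P_y·y = P_x·x; combined with the budget, a share 0.5 of income goes to x.
Demand: x*(P_x,P_y,M) = 0.5·M/P_x and y* = 0.5·M/P_y.
At P_x=3, P_y=14, M=111: y* = 0.5·111/14 = 3.9643.

y* = 3.9643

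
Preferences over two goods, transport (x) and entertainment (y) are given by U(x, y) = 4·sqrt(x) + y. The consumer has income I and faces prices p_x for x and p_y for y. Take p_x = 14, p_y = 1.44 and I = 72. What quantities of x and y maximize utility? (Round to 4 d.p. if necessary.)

Solve: √x = 2·p_y/p_x, so x*(p_x,p_y) = (2·p_y/p_x)², and y* = (I − p_x·x*)/p_y.
Plugging in: x* = (2·1.44/14)² = 0.0423, y* = 49.5886.

x* = 0.0423, y* = 49.5886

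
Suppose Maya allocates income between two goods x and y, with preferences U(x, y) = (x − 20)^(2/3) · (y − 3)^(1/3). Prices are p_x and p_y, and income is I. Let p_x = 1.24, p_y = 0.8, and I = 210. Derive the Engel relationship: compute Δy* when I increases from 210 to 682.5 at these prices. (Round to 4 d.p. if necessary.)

Δy* = 196.875

This is Cobb-Douglas in (x−20, y−3): tangency gives 2/3·p_y·(y−3) = 1/3·p_x·(x−20).
Substituting into the budget: x* = 20 + 2/3·(I − 20·p_x − 3·p_y)/p_x, and y* = 3 + 1/3·(…)/p_y.
Discretionary income = 210 − 20·1.24 − 3·0.8 = 182.8; y* = 3 + 1/3·182.8/0.8 = 79.1667.
At I' = 682.5: y* = 276.0417. Change: 276.0417 − 79.1667 = 196.875.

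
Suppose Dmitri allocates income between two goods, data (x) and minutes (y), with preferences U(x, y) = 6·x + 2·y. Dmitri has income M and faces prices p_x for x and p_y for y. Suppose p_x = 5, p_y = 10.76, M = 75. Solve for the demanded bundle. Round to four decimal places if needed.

Numerically: x* = 15, y* = 0.

x* = 15, y* = 0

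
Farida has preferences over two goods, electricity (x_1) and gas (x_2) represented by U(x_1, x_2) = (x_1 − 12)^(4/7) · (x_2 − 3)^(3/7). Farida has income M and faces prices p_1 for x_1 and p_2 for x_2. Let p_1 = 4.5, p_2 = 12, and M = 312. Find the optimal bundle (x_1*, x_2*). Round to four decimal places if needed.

x_1* = 40.1905, x_2* = 10.9286

Discretionary income = 312 − 12·4.5 − 3·12 = 222; x_1* = 12 + 4/7·222/4.5 = 40.1905; x_2* = 3 + 3/7·222/12 = 10.9286.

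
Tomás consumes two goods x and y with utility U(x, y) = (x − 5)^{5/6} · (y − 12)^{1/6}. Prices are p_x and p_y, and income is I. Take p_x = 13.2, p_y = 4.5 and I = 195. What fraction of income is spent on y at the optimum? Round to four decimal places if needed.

share on y = 0.341

This is Cobb-Douglas in (x−5, y−12): tangency gives 5/6·p_y·(y−12) = 1/6·p_x·(x−5).
Substituting into the budget: x* = 5 + 5/6·(I − 5·p_x − 12·p_y)/p_x, and y* = 12 + 1/6·(…)/p_y.
Discretionary income = 195 − 5·13.2 − 12·4.5 = 75; x* = 5 + 5/6·75/13.2 = 9.7348; y* = 12 + 1/6·75/4.5 = 14.7778.
Expenditure on y: 4.5·14.7778 = 66.5; share = 0.341.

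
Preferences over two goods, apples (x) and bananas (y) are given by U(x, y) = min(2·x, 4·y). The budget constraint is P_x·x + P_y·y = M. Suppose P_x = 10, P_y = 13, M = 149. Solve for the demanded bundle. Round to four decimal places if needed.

With perfect complements, no substitution: consume in ratio x:y = 4:2.
Budget: P_x·x + P_y·(1/2)·x = M, so (4·P_x + 2·P_y)·x = 4·M.
Demand: x*(P_x,P_y,M) = 4·M/(4·P_x + 2·P_y), y* = 2·M/(4·P_x + 2·P_y).
Here 4·10 + 2·13 = 66, giving x* = 9.0303 and y* = 4.5152.

x* = 9.0303, y* = 4.5152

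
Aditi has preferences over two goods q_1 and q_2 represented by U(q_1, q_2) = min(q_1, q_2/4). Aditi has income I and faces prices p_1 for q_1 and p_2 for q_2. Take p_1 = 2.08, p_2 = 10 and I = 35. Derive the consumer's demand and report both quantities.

q_1* = 0.8317, q_2* = 3.327

With perfect complements, no substitution: consume in ratio q_1:q_2 = 1:4.
Budget: p_1·q_1 + p_2·4·q_1 = I, so (p_1 + 4·p_2)·q_1 = I.
Demand: q_1*(p_1,p_2,I) = I/(p_1 + 4·p_2), q_2* = 4·I/(p_1 + 4·p_2).
Here 2.08 + 4·10 = 42.08, giving q_1* = 0.8317 and q_2* = 3.327.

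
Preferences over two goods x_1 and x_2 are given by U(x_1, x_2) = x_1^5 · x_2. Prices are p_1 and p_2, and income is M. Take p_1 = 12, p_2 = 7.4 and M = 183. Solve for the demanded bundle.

MU_x_1/MU_x_2 = (5·x_2)/(x_1); tangency sets this equal to p_1/p_2.
So 5·p_2·x_2 = p_1·x_1; combined with the budget, a share 5/6 of income goes to x_1.
Demand: x_1*(p_1,p_2,M) = 5/6·M/p_1 and x_2* = 1/6·M/p_2.
At p_1=12, p_2=7.4, M=183: x_1* = 5/6·183/12 = 12.7083, x_2* = 4.1216.

x_1* = 12.7083, x_2* = 4.1216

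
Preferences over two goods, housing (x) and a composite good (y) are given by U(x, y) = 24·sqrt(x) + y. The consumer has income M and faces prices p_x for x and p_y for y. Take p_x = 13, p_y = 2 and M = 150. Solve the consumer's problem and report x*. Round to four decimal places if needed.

x* = 3.4083

Utility is quasi-linear in y; the FOC for x is 12/√x = p_x/p_y.
Solve: √x = 12·p_y/p_x, so x*(p_x,p_y) = (12·p_y/p_x)², and y* = (M − p_x·x*)/p_y.
Plugging in: x* = (12·2/13)² = 3.4083.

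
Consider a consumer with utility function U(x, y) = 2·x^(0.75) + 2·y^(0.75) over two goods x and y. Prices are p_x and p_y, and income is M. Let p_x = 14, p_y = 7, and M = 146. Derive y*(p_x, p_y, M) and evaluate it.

y* = 18.5397

From the CES first-order condition, (y/x)^(0.25) = p_x/p_y.
Solve for the ratio: y/x = [p_x/p_y]^(4).
With the ratio pinned down, the budget gives x* = M/(p_x + p_y·(y/x)) and y* = (y/x)·x*.
Numerically y/x = 16, so x* = 146/(14 + 7·16) = 1.1587 and y* = 16·1.1587 = 18.5397.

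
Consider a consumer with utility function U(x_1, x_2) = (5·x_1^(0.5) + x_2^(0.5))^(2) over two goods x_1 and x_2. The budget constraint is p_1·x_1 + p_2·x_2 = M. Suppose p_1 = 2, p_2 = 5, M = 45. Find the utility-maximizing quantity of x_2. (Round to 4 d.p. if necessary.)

MU_x_1 ∝ 5·x_1^(-0.5), MU_x_2 ∝ x_2^(-0.5), so MRS = 5·(x_2/x_1)^(0.5) = p_1/p_2.
Solve for the ratio: x_2/x_1 = [(1/5)·p_1/p_2]^(2).
Substitute x_2 = (x_2/x_1)·x_1 into the budget: x_1* = M/(p_1 + p_2·(x_2/x_1)).
Numerically x_2/x_1 = 0.0064, so x_1* = 45/(2 + 5·0.0064) = 22.1457 and x_2* = 0.0064·22.1457 = 0.1417.

x_2* = 0.1417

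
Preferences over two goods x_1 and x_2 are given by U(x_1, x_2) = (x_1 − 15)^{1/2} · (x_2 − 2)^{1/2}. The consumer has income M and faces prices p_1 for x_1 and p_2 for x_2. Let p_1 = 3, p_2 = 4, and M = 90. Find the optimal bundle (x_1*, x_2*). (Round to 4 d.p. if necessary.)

This is Cobb-Douglas in (x_1−15, x_2−2): tangency gives 0.5·p_2·(x_2−2) = 0.5·p_1·(x_1−15).
Substituting into the budget: x_1* = 15 + 0.5·(M − 15·p_1 − 2·p_2)/p_1, and x_2* = 2 + 0.5·(…)/p_2.
Discretionary income = 90 − 15·3 − 2·4 = 37; x_1* = 15 + 0.5·37/3 = 21.1667; x_2* = 2 + 0.5·37/4 = 6.625.

x_1* = 21.1667, x_2* = 6.625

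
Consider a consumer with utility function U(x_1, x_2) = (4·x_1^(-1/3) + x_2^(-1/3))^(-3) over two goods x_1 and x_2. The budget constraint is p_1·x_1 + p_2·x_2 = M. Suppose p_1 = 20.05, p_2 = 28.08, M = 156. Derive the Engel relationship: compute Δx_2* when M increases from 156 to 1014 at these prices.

From the CES first-order condition, 4·(x_2/x_1)^(4/3) = p_1/p_2.
Hence x_2/x_1 = ((1/4)·p_1/p_2)^(1/(4/3)), i.e. raised to the 0.75 power.
Substitute x_2 = (x_2/x_1)·x_1 into the budget: x_1* = M/(p_1 + p_2·(x_2/x_1)).
Numerically x_2/x_1 = 0.274627, so x_1* = 156/(20.05 + 28.08·0.274627) = 5.6193 and x_2* = 0.274627·5.6193 = 1.5432.
At M' = 1014: x_2* = 10.0308. Change: 10.0308 − 1.5432 = 8.4876.

Δx_2* = 8.4876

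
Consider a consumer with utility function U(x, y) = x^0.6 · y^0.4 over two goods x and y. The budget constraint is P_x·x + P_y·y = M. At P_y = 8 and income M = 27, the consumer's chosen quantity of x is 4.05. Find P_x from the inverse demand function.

P_x = 4

The MRS is (3/2)·y/x. Set MRS = P_x/P_y.
So 0.6·P_y·y = 0.4·P_x·x; combined with the budget, a share 0.6 of income goes to x.
Demand: x*(P_x,P_y,M) = 0.6·M/P_x and y* = 0.4·M/P_y.
Set x* = 4.05 in the demand function and solve for P_x: P_x = 4.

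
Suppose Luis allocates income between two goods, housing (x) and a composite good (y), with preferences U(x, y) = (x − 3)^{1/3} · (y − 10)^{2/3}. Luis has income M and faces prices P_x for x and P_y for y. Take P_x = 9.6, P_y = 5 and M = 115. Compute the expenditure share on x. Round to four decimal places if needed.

MRS = (1/2)·(y−10)/(x−3). Tangency with P_x/P_y gives y−10 = 2·(P_x/P_y)·(x−3).
After buying the subsistence bundle (3, 10), a share 1/3 of the remaining income goes to x: x* = 3 + 1/3·(M − 3P_x − 10P_y)/P_x.
Discretionary income = 115 − 3·9.6 − 10·5 = 36.2; x* = 3 + 1/3·36.2/9.6 = 4.2569; y* = 10 + 2/3·36.2/5 = 14.8267.
Expenditure on x: 9.6·4.2569 = 40.8667; share = 0.3554.

share on x = 0.3554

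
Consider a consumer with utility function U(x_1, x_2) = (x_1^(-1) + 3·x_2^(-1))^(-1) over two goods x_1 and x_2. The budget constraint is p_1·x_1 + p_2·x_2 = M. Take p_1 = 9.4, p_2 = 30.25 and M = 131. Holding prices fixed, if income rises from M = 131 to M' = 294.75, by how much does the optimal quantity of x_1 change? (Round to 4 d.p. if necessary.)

MU_x_1 ∝ x_1^(-2), MU_x_2 ∝ 3·x_2^(-2), so MRS = (1/3)·(x_2/x_1)^(2) = p_1/p_2.
Hence x_2/x_1 = (3·p_1/p_2)^(1/(2)), i.e. raised to the 0.5 power.
With the ratio pinned down, the budget gives x_1* = M/(p_1 + p_2·(x_2/x_1)) and x_2* = (x_2/x_1)·x_1*.
Numerically x_2/x_1 = 0.965521, so x_1* = 131/(9.4 + 30.25·0.965521) = 3.3932.
At M' = 294.75: x_1* = 7.6346. Change: 7.6346 − 3.3932 = 4.2415.

Δx_1* = 4.2415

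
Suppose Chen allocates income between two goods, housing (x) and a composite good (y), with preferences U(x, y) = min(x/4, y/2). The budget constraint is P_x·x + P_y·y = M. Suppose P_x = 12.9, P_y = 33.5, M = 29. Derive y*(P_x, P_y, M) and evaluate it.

y* = 0.489

Leontief preferences: the optimum is at the kink where x/4 = y/2, i.e. y = (1/2)·x.
Budget: P_x·x + P_y·(1/2)·x = M, so (4·P_x + 2·P_y)·x = 4·M.
Demand: x*(P_x,P_y,M) = 4·M/(4·P_x + 2·P_y), y* = 2·M/(4·P_x + 2·P_y).
Here 4·12.9 + 2·33.5 = 118.6, giving y* = 0.489.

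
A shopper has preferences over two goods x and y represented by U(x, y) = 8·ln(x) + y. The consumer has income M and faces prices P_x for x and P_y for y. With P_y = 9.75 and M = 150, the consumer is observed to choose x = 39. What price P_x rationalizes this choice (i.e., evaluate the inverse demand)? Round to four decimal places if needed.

Set MRS = P_x/P_y: (8/x)/1 = P_x/P_y.
So x*(P_x,P_y) = 8·P_y/P_x, independent of income; and y* = (M − 8·P_y)/P_y.
Set x* = 39 in the demand function and solve for P_x: P_x = 2.

P_x = 2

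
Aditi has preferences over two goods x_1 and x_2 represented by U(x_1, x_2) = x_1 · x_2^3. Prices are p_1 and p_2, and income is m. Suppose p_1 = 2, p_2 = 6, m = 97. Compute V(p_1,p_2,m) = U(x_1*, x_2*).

The MRS is (1/3)·x_2/x_1. Set MRS = p_1/p_2.
So p_2·x_2 = 3·p_1·x_1; combined with the budget, a share 0.25 of income goes to x_1.
Demand: x_1*(p_1,p_2,m) = 0.25·m/p_1 and x_2* = 0.75·m/p_2.
At p_1=2, p_2=6, m=97: x_1* = 0.25·97/2 = 12.125, x_2* = 12.125.
Utility at the optimum: U(12.125, 12.125) = 21613.594.

V = 21613.594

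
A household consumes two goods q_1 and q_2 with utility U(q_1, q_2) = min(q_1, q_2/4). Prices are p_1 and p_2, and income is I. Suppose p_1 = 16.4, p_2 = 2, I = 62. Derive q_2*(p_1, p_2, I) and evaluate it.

With perfect complements, no substitution: consume in ratio q_1:q_2 = 1:4.
Budget: p_1·q_1 + p_2·4·q_1 = I, so (p_1 + 4·p_2)·q_1 = I.
Demand: q_1*(p_1,p_2,I) = I/(p_1 + 4·p_2), q_2* = 4·I/(p_1 + 4·p_2).
Here 16.4 + 4·2 = 24.4, giving q_2* = 10.1639.

q_2* = 10.1639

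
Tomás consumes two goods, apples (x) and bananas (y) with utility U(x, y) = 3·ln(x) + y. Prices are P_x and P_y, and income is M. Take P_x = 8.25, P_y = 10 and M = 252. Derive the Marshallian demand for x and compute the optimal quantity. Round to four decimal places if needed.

Set MRS = P_x/P_y: (3/x)/1 = P_x/P_y.
So x*(P_x,P_y) = 3·P_y/P_x, independent of income; and y* = (M − 3·P_y)/P_y.
At the given prices: x* = 3·10/8.25 = 3.6364.

x* = 3.6364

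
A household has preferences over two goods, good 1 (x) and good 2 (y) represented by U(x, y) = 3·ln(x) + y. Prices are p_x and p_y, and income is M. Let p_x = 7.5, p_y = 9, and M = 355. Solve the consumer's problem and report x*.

At the given prices: x* = 3·9/7.5 = 3.6.

x* = 3.6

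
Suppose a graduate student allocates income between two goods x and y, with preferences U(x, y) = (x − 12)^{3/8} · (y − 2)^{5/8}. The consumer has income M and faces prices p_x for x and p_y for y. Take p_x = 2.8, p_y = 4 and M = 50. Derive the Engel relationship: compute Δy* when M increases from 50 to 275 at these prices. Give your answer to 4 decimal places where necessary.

Let x' = x−12, y' = y−2. MRS = (3/5)·y'/x' = p_x/p_y.
After buying the subsistence bundle (12, 2), a share 0.375 of the remaining income goes to x: x* = 12 + 0.375·(M − 12p_x − 2p_y)/p_x.
Discretionary income = 50 − 12·2.8 − 2·4 = 8.4; y* = 2 + 0.625·8.4/4 = 3.3125.
At M' = 275: y* = 38.4688. Change: 38.4688 − 3.3125 = 35.1562.

Δy* = 35.1562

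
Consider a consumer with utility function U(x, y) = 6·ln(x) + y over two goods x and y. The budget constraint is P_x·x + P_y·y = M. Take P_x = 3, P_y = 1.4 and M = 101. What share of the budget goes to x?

share on x = 0.0832

Set MRS = P_x/P_y: (6/x)/1 = P_x/P_y.
So x*(P_x,P_y) = 6·P_y/P_x, independent of income; and y* = (M − 6·P_y)/P_y.
At the given prices: x* = 6·1.4/3 = 2.8, and y* = 66.1429.
Expenditure on x: 3·2.8 = 8.4; share = 0.0832.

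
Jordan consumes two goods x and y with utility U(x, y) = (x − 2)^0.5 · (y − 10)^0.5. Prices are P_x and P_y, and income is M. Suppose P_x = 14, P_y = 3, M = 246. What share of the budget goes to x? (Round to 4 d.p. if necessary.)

Substituting into the budget: x* = 2 + 0.5·(M − 2·P_x − 10·P_y)/P_x, and y* = 10 + 0.5·(…)/P_y.
Discretionary income = 246 − 2·14 − 10·3 = 188; x* = 2 + 0.5·188/14 = 8.7143; y* = 10 + 0.5·188/3 = 41.3333.
Expenditure on x: 14·8.7143 = 122; share = 0.4959.

share on x = 0.4959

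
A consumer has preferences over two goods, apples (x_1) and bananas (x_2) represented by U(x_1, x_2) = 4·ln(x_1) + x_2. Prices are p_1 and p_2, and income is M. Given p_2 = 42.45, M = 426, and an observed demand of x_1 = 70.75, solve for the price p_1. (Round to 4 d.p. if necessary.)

p_1 = 2.4

Set MRS = p_1/p_2: (4/x_1)/1 = p_1/p_2.
So x_1*(p_1,p_2) = 4·p_2/p_1, independent of income; and x_2* = (M − 4·p_2)/p_2.
Set x_1* = 70.75 in the demand function and solve for p_1: p_1 = 2.4.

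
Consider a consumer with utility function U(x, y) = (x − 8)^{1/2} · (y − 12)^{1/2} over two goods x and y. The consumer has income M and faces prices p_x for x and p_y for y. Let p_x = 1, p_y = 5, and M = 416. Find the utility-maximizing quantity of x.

Let x' = x−8, y' = y−12. MRS = y'/x' = p_x/p_y.
After buying the subsistence bundle (8, 12), a share 0.5 of the remaining income goes to x: x* = 8 + 0.5·(M − 8p_x − 12p_y)/p_x.
Discretionary income = 416 − 8·1 − 12·5 = 348; x* = 8 + 0.5·348/1 = 182.

x* = 182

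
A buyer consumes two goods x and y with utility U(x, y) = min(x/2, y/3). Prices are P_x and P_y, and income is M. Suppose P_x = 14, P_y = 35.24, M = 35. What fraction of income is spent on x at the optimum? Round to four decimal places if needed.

Here 2·14 + 3·35.24 = 133.72, giving x* = 0.5235 and y* = 0.7852.
Expenditure on x: 14·0.5235 = 7.3287; share = 0.2094.

share on x = 0.2094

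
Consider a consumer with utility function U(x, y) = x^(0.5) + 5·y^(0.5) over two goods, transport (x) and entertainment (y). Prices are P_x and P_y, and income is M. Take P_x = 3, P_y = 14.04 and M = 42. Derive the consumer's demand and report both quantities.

MU_x ∝ x^(-0.5), MU_y ∝ 5·y^(-0.5), so MRS = (1/5)·(y/x)^(0.5) = P_x/P_y.
Solve for the ratio: y/x = [5·P_x/P_y]^(2).
With the ratio pinned down, the budget gives x* = M/(P_x + P_y·(y/x)) and y* = (y/x)·x*.
Numerically y/x = 1.141427, so x* = 42/(3 + 14.04·1.141427) = 2.2075 and y* = 1.141427·2.2075 = 2.5198.

x* = 2.2075, y* = 2.5198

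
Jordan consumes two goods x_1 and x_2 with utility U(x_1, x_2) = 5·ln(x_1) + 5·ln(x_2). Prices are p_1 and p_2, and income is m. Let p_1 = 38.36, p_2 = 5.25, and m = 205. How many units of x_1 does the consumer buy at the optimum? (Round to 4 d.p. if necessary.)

x_1* = 2.6721

Tangency: MRS = x_2/x_1 = p_1/p_2.
So 5·p_2·x_2 = 5·p_1·x_1; combined with the budget, a share 0.5 of income goes to x_1.
Demand: x_1*(p_1,p_2,m) = 0.5·m/p_1 and x_2* = 0.5·m/p_2.
At p_1=38.36, p_2=5.25, m=205: x_1* = 0.5·205/38.36 = 2.6721.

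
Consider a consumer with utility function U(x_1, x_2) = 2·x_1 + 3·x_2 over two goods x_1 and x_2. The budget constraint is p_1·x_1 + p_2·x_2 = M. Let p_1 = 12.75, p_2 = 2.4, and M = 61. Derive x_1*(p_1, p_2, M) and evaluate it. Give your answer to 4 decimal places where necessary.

x_1* = 0

Perfect substitutes: compare marginal utility per dollar. 2/p_1 vs 3/p_2 → 0.1569 vs 1.25.
x_2 gives more utility per dollar, so spend all income on x_2: x_2* = M/p_2, x_1* = 0.
Numerically: x_1* = 0, x_2* = 25.4167.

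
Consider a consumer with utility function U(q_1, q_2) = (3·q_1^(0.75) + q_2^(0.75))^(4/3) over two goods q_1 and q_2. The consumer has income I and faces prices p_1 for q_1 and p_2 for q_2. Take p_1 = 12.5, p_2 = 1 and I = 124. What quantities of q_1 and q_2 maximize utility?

q_1* = 0.395, q_2* = 119.0623

MRS = MU_q_1/MU_q_2 = 3·(q_2/q_1)^(0.25). Set equal to p_1/p_2.
Solve for the ratio: q_2/q_1 = [(1/3)·p_1/p_2]^(4).
With the ratio pinned down, the budget gives q_1* = I/(p_1 + p_2·(q_2/q_1)) and q_2* = (q_2/q_1)·q_1*.
Numerically q_2/q_1 = 301.408179, so q_1* = 124/(12.5 + 1·301.408179) = 0.395 and q_2* = 301.408179·0.395 = 119.0623.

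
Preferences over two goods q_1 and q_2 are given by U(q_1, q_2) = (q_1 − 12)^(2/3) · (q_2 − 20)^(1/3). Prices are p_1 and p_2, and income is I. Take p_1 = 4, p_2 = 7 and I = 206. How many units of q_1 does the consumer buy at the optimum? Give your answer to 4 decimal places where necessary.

Let q_1' = q_1−12, q_2' = q_2−20. MRS = 2·q_2'/q_1' = p_1/p_2.
After buying the subsistence bundle (12, 20), a share 2/3 of the remaining income goes to q_1: q_1* = 12 + 2/3·(I − 12p_1 − 20p_2)/p_1.
Discretionary income = 206 − 12·4 − 20·7 = 18; q_1* = 12 + 2/3·18/4 = 15.

q_1* = 15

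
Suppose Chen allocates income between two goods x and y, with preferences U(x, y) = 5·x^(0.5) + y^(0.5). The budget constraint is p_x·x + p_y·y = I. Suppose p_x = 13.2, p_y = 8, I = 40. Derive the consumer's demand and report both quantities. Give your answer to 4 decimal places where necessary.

From the CES first-order condition, 5·(y/x)^(0.5) = p_x/p_y.
Hence y/x = ((1/5)·p_x/p_y)^(1/(0.5)), i.e. raised to the 2 power.
With the ratio pinned down, the budget gives x* = I/(p_x + p_y·(y/x)) and y* = (y/x)·x*.
Numerically y/x = 0.1089, so x* = 40/(13.2 + 8·0.1089) = 2.8427 and y* = 0.1089·2.8427 = 0.3096.

x* = 2.8427, y* = 0.3096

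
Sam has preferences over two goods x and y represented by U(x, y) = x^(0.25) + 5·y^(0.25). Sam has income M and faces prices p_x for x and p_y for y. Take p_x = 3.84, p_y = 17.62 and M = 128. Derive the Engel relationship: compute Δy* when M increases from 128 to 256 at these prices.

Δy* = 6.0823

MU_x ∝ x^(-0.75), MU_y ∝ 5·y^(-0.75), so MRS = (1/5)·(y/x)^(0.75) = p_x/p_y.
Solve for the ratio: y/x = [5·p_x/p_y]^(4/3).
With the ratio pinned down, the budget gives x* = M/(p_x + p_y·(y/x)) and y* = (y/x)·x*.
Numerically y/x = 1.121314, so x* = 128/(3.84 + 17.62·1.121314) = 5.4243 and y* = 1.121314·5.4243 = 6.0823.
At M' = 256: y* = 12.1647. Change: 12.1647 − 6.0823 = 6.0823.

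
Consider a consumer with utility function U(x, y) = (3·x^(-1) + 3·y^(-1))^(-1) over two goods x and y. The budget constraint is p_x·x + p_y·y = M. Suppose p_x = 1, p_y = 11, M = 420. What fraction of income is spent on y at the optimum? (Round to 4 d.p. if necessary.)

MRS = MU_x/MU_y = (y/x)^(2). Set equal to p_x/p_y.
Solve for the ratio: y/x = [p_x/p_y]^(0.5).
With the ratio pinned down, the budget gives x* = M/(p_x + p_y·(y/x)) and y* = (y/x)·x*.
Numerically y/x = 0.301511, so x* = 420/(1 + 11·0.301511) = 97.2982 and y* = 0.301511·97.2982 = 29.3365.
Expenditure on y: 11·29.3365 = 322.7018; share = 0.7683.

share on y = 0.7683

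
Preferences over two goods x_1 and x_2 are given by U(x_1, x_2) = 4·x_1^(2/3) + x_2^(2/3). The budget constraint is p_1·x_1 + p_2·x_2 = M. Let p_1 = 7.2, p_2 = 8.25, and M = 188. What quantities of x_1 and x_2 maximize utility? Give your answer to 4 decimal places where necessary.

MU_x_1 ∝ 4·x_1^(-1/3), MU_x_2 ∝ x_2^(-1/3), so MRS = 4·(x_2/x_1)^(1/3) = p_1/p_2.
Solve for the ratio: x_2/x_1 = [(1/4)·p_1/p_2]^(3).
With the ratio pinned down, the budget gives x_1* = M/(p_1 + p_2·(x_2/x_1)) and x_2* = (x_2/x_1)·x_1*.
Numerically x_2/x_1 = 0.010386, so x_1* = 188/(7.2 + 8.25·0.010386) = 25.804 and x_2* = 0.010386·25.804 = 0.268.

x_1* = 25.804, x_2* = 0.268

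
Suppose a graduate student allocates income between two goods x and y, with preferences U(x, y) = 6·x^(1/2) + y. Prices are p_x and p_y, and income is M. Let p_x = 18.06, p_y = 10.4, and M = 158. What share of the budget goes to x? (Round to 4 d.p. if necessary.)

share on x = 0.3411

MU_x = 3/√x, MU_y = 1. Tangency: 3/√x = p_x/p_y.
Thus x* = (3·p_y/p_x)² — independent of M — with the rest of income spent on y.
Plugging in: x* = (3·10.4/18.06)² = 2.9845, y* = 10.0096.
Expenditure on x: 18.06·2.9845 = 53.9003; share = 0.3411.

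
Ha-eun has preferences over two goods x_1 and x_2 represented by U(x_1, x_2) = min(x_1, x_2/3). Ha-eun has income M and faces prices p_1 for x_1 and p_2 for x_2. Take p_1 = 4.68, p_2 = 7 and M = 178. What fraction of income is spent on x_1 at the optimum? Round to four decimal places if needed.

share on x_1 = 0.1822

With perfect complements, no substitution: consume in ratio x_1:x_2 = 1:3.
Budget: p_1·x_1 + p_2·3·x_1 = M, so (p_1 + 3·p_2)·x_1 = M.
Demand: x_1*(p_1,p_2,M) = M/(p_1 + 3·p_2), x_2* = 3·M/(p_1 + 3·p_2).
Here 4.68 + 3·7 = 25.68, giving x_1* = 6.9315 and x_2* = 20.7944.
Expenditure on x_1: 4.68·6.9315 = 32.4393; share = 0.1822.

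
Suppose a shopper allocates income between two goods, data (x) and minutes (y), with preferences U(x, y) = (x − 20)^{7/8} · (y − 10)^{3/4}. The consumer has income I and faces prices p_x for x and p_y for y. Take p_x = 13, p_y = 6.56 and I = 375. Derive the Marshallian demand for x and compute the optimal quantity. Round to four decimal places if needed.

x* = 22.0462

Let x' = x−20, y' = y−10. MRS = (7/6)·y'/x' = p_x/p_y.
After buying the subsistence bundle (20, 10), a share 7/13 of the remaining income goes to x: x* = 20 + 7/13·(I − 20p_x − 10p_y)/p_x.
Discretionary income = 375 − 20·13 − 10·6.56 = 49.4; x* = 20 + 7/13·49.4/13 = 22.0462.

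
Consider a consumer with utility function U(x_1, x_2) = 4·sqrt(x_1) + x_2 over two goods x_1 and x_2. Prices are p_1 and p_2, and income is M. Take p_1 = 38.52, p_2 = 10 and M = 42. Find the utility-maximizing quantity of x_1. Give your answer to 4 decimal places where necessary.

x_1* = 0.2696

Thus x_1* = (2·p_2/p_1)² — independent of M — with the rest of income spent on x_2.
Plugging in: x_1* = (2·10/38.52)² = 0.2696.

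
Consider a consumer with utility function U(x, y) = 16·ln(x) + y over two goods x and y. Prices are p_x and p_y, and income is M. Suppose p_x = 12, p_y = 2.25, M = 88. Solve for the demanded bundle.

So x*(p_x,p_y) = 16·p_y/p_x, independent of income; and y* = (M − 16·p_y)/p_y.
At the given prices: x* = 16·2.25/12 = 3, and y* = 23.1111.

x* = 3, y* = 23.1111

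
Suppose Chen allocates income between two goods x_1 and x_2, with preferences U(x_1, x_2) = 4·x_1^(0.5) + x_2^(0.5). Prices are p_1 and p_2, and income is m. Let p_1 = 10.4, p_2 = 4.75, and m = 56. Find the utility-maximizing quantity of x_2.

MU_x_1 ∝ 4·x_1^(-0.5), MU_x_2 ∝ x_2^(-0.5), so MRS = 4·(x_2/x_1)^(0.5) = p_1/p_2.
Hence x_2/x_1 = ((1/4)·p_1/p_2)^(1/(0.5)), i.e. raised to the 2 power.
With the ratio pinned down, the budget gives x_1* = m/(p_1 + p_2·(x_2/x_1)) and x_2* = (x_2/x_1)·x_1*.
Numerically x_2/x_1 = 0.299612, so x_1* = 56/(10.4 + 4.75·0.299612) = 4.7365 and x_2* = 0.299612·4.7365 = 1.4191.

x_2* = 1.4191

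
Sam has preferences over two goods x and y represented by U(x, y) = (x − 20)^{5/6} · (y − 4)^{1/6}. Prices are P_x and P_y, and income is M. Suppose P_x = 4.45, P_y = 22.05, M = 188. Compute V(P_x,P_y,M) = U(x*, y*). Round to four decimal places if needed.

V = 1.1845

This is Cobb-Douglas in (x−20, y−4): tangency gives 5/6·P_y·(y−4) = 1/6·P_x·(x−20).
Substituting into the budget: x* = 20 + 5/6·(M − 20·P_x − 4·P_y)/P_x, and y* = 4 + 1/6·(…)/P_y.
Discretionary income = 188 − 20·4.45 − 4·22.05 = 10.8; x* = 20 + 5/6·10.8/4.45 = 22.0225; y* = 4 + 1/6·10.8/22.05 = 4.0816.
Utility at the optimum: U(22.0225, 4.0816) = 1.1845.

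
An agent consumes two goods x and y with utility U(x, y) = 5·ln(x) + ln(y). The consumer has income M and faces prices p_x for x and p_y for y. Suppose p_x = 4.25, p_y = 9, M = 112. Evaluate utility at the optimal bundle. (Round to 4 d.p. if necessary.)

Demand: x*(p_x,p_y,M) = 5/6·M/p_x and y* = 1/6·M/p_y.
At p_x=4.25, p_y=9, M=112: x* = 5/6·112/4.25 = 21.9608, y* = 2.0741.
Utility at the optimum: U(21.9608, 2.0741) = 16.1758.

V = 16.1758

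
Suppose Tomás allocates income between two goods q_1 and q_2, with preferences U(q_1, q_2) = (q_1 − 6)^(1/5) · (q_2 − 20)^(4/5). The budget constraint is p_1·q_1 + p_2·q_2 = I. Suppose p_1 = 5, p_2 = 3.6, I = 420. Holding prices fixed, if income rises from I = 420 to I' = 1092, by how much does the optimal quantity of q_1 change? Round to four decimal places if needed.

After buying the subsistence bundle (6, 20), a share 0.2 of the remaining income goes to q_1: q_1* = 6 + 0.2·(I − 6p_1 − 20p_2)/p_1.
Discretionary income = 420 − 6·5 − 20·3.6 = 318; q_1* = 6 + 0.2·318/5 = 18.72.
At I' = 1092: q_1* = 45.6. Change: 45.6 − 18.72 = 26.88.

Δq_1* = 26.88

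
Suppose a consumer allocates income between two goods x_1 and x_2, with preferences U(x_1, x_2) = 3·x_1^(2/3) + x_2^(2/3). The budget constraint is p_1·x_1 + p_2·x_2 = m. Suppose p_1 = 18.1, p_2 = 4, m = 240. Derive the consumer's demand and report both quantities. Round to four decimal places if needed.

x_1* = 7.5409, x_2* = 25.8772

MRS = MU_x_1/MU_x_2 = 3·(x_2/x_1)^(1/3). Set equal to p_1/p_2.
Solve for the ratio: x_2/x_1 = [(1/3)·p_1/p_2]^(3).
With the ratio pinned down, the budget gives x_1* = m/(p_1 + p_2·(x_2/x_1)) and x_2* = (x_2/x_1)·x_1*.
Numerically x_2/x_1 = 3.431563, so x_1* = 240/(18.1 + 4·3.431563) = 7.5409 and x_2* = 3.431563·7.5409 = 25.8772.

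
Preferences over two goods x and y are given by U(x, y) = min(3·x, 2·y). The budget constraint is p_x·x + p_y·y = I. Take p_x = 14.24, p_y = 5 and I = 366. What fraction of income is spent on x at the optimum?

Here 2·14.24 + 3·5 = 43.48, giving x* = 16.8353 and y* = 25.253.
Expenditure on x: 14.24·16.8353 = 239.7351; share = 0.655.

share on x = 0.655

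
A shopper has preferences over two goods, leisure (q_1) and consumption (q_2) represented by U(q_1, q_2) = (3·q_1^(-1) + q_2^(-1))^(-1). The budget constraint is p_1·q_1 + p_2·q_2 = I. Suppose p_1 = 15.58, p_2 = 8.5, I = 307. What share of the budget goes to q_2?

MRS = MU_q_1/MU_q_2 = 3·(q_2/q_1)^(2). Set equal to p_1/p_2.
Solve for the ratio: q_2/q_1 = [(1/3)·p_1/p_2]^(0.5).
Substitute q_2 = (q_2/q_1)·q_1 into the budget: q_1* = I/(p_1 + p_2·(q_2/q_1)).
Numerically q_2/q_1 = 0.781652, so q_1* = 307/(15.58 + 8.5·0.781652) = 13.8139 and q_2* = 0.781652·13.8139 = 10.7976.
Expenditure on q_2: 8.5·10.7976 = 91.78; share = 0.299.

share on q_2 = 0.299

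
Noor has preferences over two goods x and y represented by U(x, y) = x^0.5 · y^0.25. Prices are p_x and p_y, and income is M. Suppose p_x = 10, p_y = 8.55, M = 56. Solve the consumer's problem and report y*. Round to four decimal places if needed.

y* = 2.1832

Tangency: MRS = 2·y/x = p_x/p_y.
Rearranging, p_y·y = (1/2)·p_x·x. Substituting into the budget gives p_x·x·(1 + (1/2)) = M.
Demand: x*(p_x,p_y,M) = 2/3·M/p_x and y* = 1/3·M/p_y.
At p_x=10, p_y=8.55, M=56: y* = 1/3·56/8.55 = 2.1832.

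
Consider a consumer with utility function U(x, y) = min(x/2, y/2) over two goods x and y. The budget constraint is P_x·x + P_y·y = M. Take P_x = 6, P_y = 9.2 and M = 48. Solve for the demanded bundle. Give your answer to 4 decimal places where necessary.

x* = 3.1579, y* = 3.1579

Leontief preferences: the optimum is at the kink where x/2 = y/2, i.e. y = x.
Budget: P_x·x + P_y·x = M, so (2·P_x + 2·P_y)·x = 2·M.
Demand: x*(P_x,P_y,M) = 2·M/(2·P_x + 2·P_y), y* = 2·M/(2·P_x + 2·P_y).
Here 2·6 + 2·9.2 = 30.4, giving x* = 3.1579 and y* = 3.1579.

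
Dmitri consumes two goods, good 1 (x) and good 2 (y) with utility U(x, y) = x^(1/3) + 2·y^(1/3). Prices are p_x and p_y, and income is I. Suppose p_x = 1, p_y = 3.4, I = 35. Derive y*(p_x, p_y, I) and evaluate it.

MU_x ∝ x^(-2/3), MU_y ∝ 2·y^(-2/3), so MRS = (1/2)·(y/x)^(2/3) = p_x/p_y.
Hence y/x = (2·p_x/p_y)^(1/(2/3)), i.e. raised to the 1.5 power.
With the ratio pinned down, the budget gives x* = I/(p_x + p_y·(y/x)) and y* = (y/x)·x*.
Numerically y/x = 0.451156, so x* = 35/(1 + 3.4·0.451156) = 13.8125 and y* = 0.451156·13.8125 = 6.2316.

y* = 6.2316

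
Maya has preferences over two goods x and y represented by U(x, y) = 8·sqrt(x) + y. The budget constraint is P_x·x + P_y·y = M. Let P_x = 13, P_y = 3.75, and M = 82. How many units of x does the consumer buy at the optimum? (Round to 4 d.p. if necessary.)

Set MRS = P_x/P_y: 4·x^(−1/2) = P_x/P_y.
Solve: √x = 4·P_y/P_x, so x*(P_x,P_y) = (4·P_y/P_x)², and y* = (M − P_x·x*)/P_y.
Plugging in: x* = (4·3.75/13)² = 1.3314.

x* = 1.3314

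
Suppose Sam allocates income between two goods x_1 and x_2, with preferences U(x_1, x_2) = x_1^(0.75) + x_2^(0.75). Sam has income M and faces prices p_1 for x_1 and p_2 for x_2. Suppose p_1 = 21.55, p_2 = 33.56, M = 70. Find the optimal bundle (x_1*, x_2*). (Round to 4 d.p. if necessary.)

MRS = MU_x_1/MU_x_2 = (x_2/x_1)^(0.25). Set equal to p_1/p_2.
Solve for the ratio: x_2/x_1 = [p_1/p_2]^(4).
With the ratio pinned down, the budget gives x_1* = M/(p_1 + p_2·(x_2/x_1)) and x_2* = (x_2/x_1)·x_1*.
Numerically x_2/x_1 = 0.170021, so x_1* = 70/(21.55 + 33.56·0.170021) = 2.5683 and x_2* = 0.170021·2.5683 = 0.4367.

x_1* = 2.5683, x_2* = 0.4367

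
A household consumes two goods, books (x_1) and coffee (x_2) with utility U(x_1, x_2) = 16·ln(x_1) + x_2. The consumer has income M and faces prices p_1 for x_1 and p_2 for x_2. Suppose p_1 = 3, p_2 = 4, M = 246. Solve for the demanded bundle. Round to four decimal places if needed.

Set MRS = p_1/p_2: (16/x_1)/1 = p_1/p_2.
So x_1*(p_1,p_2) = 16·p_2/p_1, independent of income; and x_2* = (M − 16·p_2)/p_2.
At the given prices: x_1* = 16·4/3 = 21.3333, and x_2* = 45.5.

x_1* = 21.3333, x_2* = 45.5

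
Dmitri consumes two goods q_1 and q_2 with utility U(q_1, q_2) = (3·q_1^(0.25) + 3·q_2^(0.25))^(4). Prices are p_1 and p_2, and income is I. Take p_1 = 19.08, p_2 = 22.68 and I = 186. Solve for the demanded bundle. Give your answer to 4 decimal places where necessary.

MRS = MU_q_1/MU_q_2 = (q_2/q_1)^(0.75). Set equal to p_1/p_2.
Solve for the ratio: q_2/q_1 = [p_1/p_2]^(4/3).
With the ratio pinned down, the budget gives q_1* = I/(p_1 + p_2·(q_2/q_1)) and q_2* = (q_2/q_1)·q_1*.
Numerically q_2/q_1 = 0.794171, so q_1* = 186/(19.08 + 22.68·0.794171) = 5.0146 and q_2* = 0.794171·5.0146 = 3.9824.

q_1* = 5.0146, q_2* = 3.9824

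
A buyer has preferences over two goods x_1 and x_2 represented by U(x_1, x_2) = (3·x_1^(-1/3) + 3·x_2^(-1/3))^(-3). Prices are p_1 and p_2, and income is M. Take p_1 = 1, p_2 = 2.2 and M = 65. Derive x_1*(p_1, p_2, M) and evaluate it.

x_1* = 29.3072

MRS = MU_x_1/MU_x_2 = (x_2/x_1)^(4/3). Set equal to p_1/p_2.
Solve for the ratio: x_2/x_1 = [p_1/p_2]^(0.75).
Substitute x_2 = (x_2/x_1)·x_1 into the budget: x_1* = M/(p_1 + p_2·(x_2/x_1)).
Numerically x_2/x_1 = 0.553583, so x_1* = 65/(1 + 2.2·0.553583) = 29.3072.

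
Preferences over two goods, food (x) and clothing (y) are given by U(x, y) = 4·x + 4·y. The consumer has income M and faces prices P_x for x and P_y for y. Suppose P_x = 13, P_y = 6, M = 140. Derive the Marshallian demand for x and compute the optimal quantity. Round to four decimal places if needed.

Linear utility — the consumer picks whichever good has higher MU/price: 4/13 = 0.3077 vs 4/6 = 0.6667.
y gives more utility per dollar, so spend all income on y: y* = M/P_y, x* = 0.
Numerically: x* = 0, y* = 23.3333.

x* = 0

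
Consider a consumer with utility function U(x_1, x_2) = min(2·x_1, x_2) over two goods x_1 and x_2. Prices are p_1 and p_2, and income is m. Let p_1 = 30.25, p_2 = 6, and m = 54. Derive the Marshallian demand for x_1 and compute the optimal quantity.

x_1* = 1.2781

Leontief preferences: the optimum is at the kink where x_1/1 = x_2/2, i.e. x_2 = 2·x_1.
Budget: p_1·x_1 + p_2·2·x_1 = m, so (p_1 + 2·p_2)·x_1 = m.
Demand: x_1*(p_1,p_2,m) = m/(p_1 + 2·p_2), x_2* = 2·m/(p_1 + 2·p_2).
Here 30.25 + 2·6 = 42.25, giving x_1* = 1.2781.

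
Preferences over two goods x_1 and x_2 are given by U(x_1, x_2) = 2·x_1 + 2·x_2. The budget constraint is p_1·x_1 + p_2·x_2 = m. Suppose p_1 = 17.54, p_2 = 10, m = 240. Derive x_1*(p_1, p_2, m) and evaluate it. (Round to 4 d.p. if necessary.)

Linear utility — the consumer picks whichever good has higher MU/price: 2/17.54 = 0.114 vs 2/10 = 0.2.
x_2 gives more utility per dollar, so spend all income on x_2: x_2* = m/p_2, x_1* = 0.
Numerically: x_1* = 0, x_2* = 24.

x_1* = 0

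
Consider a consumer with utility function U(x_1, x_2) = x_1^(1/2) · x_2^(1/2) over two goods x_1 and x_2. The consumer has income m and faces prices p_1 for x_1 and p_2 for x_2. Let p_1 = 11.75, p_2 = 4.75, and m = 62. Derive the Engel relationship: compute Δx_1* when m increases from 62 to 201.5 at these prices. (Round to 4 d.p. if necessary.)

MU_x_1/MU_x_2 = (0.5·x_2)/(0.5·x_1); tangency sets this equal to p_1/p_2.
Rearranging, p_2·x_2 = p_1·x_1. Substituting into the budget gives p_1·x_1·(1 + 1) = m.
Demand: x_1*(p_1,p_2,m) = 0.5·m/p_1 and x_2* = 0.5·m/p_2.
At p_1=11.75, p_2=4.75, m=62: x_1* = 0.5·62/11.75 = 2.6383.
At m' = 201.5: x_1* = 8.5745. Change: 8.5745 − 2.6383 = 5.9362.

Δx_1* = 5.9362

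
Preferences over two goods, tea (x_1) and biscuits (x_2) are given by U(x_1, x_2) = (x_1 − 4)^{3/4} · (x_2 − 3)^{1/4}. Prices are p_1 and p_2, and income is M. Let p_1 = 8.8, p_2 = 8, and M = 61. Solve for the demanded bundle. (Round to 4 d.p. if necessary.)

MRS = 3·(x_2−3)/(x_1−4). Tangency with p_1/p_2 gives x_2−3 = (1/3)·(p_1/p_2)·(x_1−4).
After buying the subsistence bundle (4, 3), a share 0.75 of the remaining income goes to x_1: x_1* = 4 + 0.75·(M − 4p_1 − 3p_2)/p_1.
Discretionary income = 61 − 4·8.8 − 3·8 = 1.8; x_1* = 4 + 0.75·1.8/8.8 = 4.1534; x_2* = 3 + 0.25·1.8/8 = 3.0562.

x_1* = 4.1534, x_2* = 3.0562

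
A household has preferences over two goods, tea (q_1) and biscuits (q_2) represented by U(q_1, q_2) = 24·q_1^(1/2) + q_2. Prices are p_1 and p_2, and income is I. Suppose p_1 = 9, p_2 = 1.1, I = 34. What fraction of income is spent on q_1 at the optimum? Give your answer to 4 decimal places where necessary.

Set MRS = p_1/p_2: 12·q_1^(−1/2) = p_1/p_2.
Solve: √q_1 = 12·p_2/p_1, so q_1*(p_1,p_2) = (12·p_2/p_1)², and q_2* = (I − p_1·q_1*)/p_2.
Plugging in: q_1* = (12·1.1/9)² = 2.1511, q_2* = 13.3091.
Expenditure on q_1: 9·2.1511 = 19.36; share = 0.5694.

share on q_1 = 0.5694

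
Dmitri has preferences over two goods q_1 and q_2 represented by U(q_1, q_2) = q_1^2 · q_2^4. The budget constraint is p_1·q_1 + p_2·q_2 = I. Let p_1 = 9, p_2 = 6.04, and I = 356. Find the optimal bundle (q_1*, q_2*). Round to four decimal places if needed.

Tangency: MRS = (1/2)·q_2/q_1 = p_1/p_2.
So 2·p_2·q_2 = 4·p_1·q_1; combined with the budget, a share 1/3 of income goes to q_1.
Demand: q_1*(p_1,p_2,I) = 1/3·I/p_1 and q_2* = 2/3·I/p_2.
At p_1=9, p_2=6.04, I=356: q_1* = 1/3·356/9 = 13.1852, q_2* = 39.2936.

q_1* = 13.1852, q_2* = 39.2936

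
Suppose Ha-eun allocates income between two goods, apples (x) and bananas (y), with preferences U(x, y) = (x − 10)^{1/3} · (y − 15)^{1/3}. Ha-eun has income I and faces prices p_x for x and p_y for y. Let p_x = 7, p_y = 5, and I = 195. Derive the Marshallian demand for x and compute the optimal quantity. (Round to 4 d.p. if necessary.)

MRS = (y−15)/(x−10). Tangency with p_x/p_y gives y−15 = (p_x/p_y)·(x−10).
Substituting into the budget: x* = 10 + 0.5·(I − 10·p_x − 15·p_y)/p_x, and y* = 15 + 0.5·(…)/p_y.
Discretionary income = 195 − 10·7 − 15·5 = 50; x* = 10 + 0.5·50/7 = 13.5714.

x* = 13.5714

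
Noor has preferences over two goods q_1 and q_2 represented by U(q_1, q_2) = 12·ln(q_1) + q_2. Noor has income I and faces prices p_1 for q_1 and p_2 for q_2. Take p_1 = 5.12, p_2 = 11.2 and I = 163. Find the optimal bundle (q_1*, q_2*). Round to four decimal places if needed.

q_1* = 26.25, q_2* = 2.5536

So q_1*(p_1,p_2) = 12·p_2/p_1, independent of income; and q_2* = (I − 12·p_2)/p_2.
At the given prices: q_1* = 12·11.2/5.12 = 26.25, and q_2* = 2.5536.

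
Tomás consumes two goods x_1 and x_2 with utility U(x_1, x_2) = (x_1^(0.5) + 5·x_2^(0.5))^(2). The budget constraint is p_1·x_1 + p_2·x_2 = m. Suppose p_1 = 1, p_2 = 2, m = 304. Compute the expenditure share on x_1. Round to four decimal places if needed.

share on x_1 = 0.0741

MRS = MU_x_1/MU_x_2 = (1/5)·(x_2/x_1)^(0.5). Set equal to p_1/p_2.
Hence x_2/x_1 = (5·p_1/p_2)^(1/(0.5)), i.e. raised to the 2 power.
Substitute x_2 = (x_2/x_1)·x_1 into the budget: x_1* = m/(p_1 + p_2·(x_2/x_1)).
Numerically x_2/x_1 = 6.25, so x_1* = 304/(1 + 2·6.25) = 22.5185 and x_2* = 6.25·22.5185 = 140.7407.
Expenditure on x_1: 1·22.5185 = 22.5185; share = 0.0741.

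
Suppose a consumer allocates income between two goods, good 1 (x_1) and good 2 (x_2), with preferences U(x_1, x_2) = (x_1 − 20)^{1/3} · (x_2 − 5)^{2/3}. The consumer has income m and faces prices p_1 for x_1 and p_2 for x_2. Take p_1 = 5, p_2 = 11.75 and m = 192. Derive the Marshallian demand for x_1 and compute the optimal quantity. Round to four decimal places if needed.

x_1* = 22.2167

Let x_1' = x_1−20, x_2' = x_2−5. MRS = (1/2)·x_2'/x_1' = p_1/p_2.
Substituting into the budget: x_1* = 20 + 1/3·(m − 20·p_1 − 5·p_2)/p_1, and x_2* = 5 + 2/3·(…)/p_2.
Discretionary income = 192 − 20·5 − 5·11.75 = 33.25; x_1* = 20 + 1/3·33.25/5 = 22.2167.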